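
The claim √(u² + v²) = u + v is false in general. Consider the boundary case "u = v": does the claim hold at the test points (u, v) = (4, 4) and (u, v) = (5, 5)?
At (4, 4): LHS = 4·√(2) ≈ 5.657 ≠ RHS = 8
At (5, 5): LHS = 5·√(2) ≈ 7.071 ≠ RHS = 10

Answer: No, fails at both test points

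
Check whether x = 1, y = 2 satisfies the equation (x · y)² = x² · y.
Fails

Substituting x = 1, y = 2:

LHS = (1 · 2)² = 4
RHS = 1² · 2 = 2

LHS ≠ RHS, so the equation does not hold at this point.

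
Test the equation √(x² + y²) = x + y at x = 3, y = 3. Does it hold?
Fails

Substituting x = 3, y = 3:

LHS = √(3² + 3²) = 3·√(2) ≈ 4.243
RHS = 3 + 3 = 6

LHS ≠ RHS, so the equation does not hold at this point.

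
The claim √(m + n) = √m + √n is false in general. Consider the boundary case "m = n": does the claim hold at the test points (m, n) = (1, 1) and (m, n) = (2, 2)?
No, fails at both test points

At (1, 1): LHS = √(2) ≈ 1.414 ≠ RHS = 2
At (2, 2): LHS = 2 ≠ RHS = 2·√(2) ≈ 2.828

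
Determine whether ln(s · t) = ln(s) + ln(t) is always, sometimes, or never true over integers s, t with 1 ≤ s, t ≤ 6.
The identity holds for every pair in the range. For instance at (s, t) = (3, 1): both sides equal ln(3) ≈ 1.099.

Answer: Always true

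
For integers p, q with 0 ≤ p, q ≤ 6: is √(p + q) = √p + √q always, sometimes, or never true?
It holds at (p, q) = (0, 1) (both sides equal 1), but fails at (p, q) = (3, 5) (LHS = 2·√(2) ≈ 2.828, RHS = √(3) + √(5) ≈ 3.968).

Answer: Sometimes true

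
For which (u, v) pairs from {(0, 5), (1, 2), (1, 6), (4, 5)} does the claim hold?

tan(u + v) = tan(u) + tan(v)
Testing each pair:
(0, 5): LHS = tan(5) ≈ -3.381, RHS = tan(5) ≈ -3.381 → holds
(1, 2): LHS = tan(3) ≈ -0.1425, RHS = tan(2) + tan(1) ≈ -0.6276 → fails
(1, 6): LHS = tan(7) ≈ 0.8714, RHS = tan(6) + tan(1) ≈ 1.266 → fails
(4, 5): LHS = tan(9) ≈ -0.4523, RHS = tan(5) + tan(4) ≈ -2.223 → fails

1 of 4 pairs satisfies the claim.

Answer: (0, 5)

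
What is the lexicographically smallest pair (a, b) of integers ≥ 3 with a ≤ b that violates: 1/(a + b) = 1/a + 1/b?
Substituting (3, 3) into the claim:
LHS = 1/(3 + 3) = 1/6
RHS = 1/3 + 1/3 = 2/3

Since LHS ≠ RHS, this pair disproves the claim, and no lexicographically smaller pair (a ≤ b, integers ≥ 3) does.

For instance (8, 9) is also a counterexample (LHS = 1/17, RHS = 17/72), but it's lexicographically larger.

Answer: (a, b) = (3, 3)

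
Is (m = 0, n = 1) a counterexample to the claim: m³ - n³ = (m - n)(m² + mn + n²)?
Substituting m = 0, n = 1:
LHS = 0³ - 1³ = -1
RHS = (0 - 1)(0² + 0·1 + 1²) = -1

The sides agree, so this pair does not disprove the claim.

Answer: No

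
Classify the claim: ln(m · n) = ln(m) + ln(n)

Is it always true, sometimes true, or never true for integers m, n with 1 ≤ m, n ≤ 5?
Always true

The identity holds for every pair in the range. For instance at (m, n) = (5, 1): both sides equal ln(5) ≈ 1.609.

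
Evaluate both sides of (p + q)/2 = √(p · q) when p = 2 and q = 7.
LHS = (2 + 7)/2 = 9/2
RHS = √(2 · 7) = √(14) ≈ 3.742

LHS ≠ RHS (they differ by about 0.7583), so the equation does not hold here.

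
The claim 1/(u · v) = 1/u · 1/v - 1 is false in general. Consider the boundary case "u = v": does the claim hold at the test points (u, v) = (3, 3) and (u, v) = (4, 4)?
No, fails at both test points

At (3, 3): LHS = 1/9 ≠ RHS = -8/9
At (4, 4): LHS = 1/16 ≠ RHS = -15/16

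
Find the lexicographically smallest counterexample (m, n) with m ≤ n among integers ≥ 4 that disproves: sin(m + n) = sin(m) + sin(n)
(m, n) = (4, 4)

Substituting (4, 4) into the claim:
LHS = sin(4 + 4) = sin(8) ≈ 0.9894
RHS = sin(4) + sin(4) = 2·sin(4) ≈ -1.514

Since LHS ≠ RHS, this pair disproves the claim, and no lexicographically smaller pair (m ≤ n, integers ≥ 4) does.

For instance (8, 8) is also a counterexample (LHS = sin(16) ≈ -0.2879, RHS = 2·sin(8) ≈ 1.979), but it's lexicographically larger.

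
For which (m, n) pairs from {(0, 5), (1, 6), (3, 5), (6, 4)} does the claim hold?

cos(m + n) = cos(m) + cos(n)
Testing each pair:
(0, 5): LHS = cos(5) ≈ 0.2837, RHS = cos(5) + 1 ≈ 1.284 → fails
(1, 6): LHS = cos(7) ≈ 0.7539, RHS = cos(1) + cos(6) ≈ 1.5 → fails
(3, 5): LHS = cos(8) ≈ -0.1455, RHS = cos(3) + cos(5) ≈ -0.7063 → fails
(6, 4): LHS = cos(10) ≈ -0.8391, RHS = cos(4) + cos(6) ≈ 0.3065 → fails

No pair satisfies the claim.

Answer: None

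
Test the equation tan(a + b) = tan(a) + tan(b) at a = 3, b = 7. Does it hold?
Substituting a = 3, b = 7:

LHS = tan(3 + 7) = tan(10) ≈ 0.6484
RHS = tan(3) + tan(7) ≈ 0.7289

LHS ≠ RHS, so the equation does not hold at this point.

Answer: Fails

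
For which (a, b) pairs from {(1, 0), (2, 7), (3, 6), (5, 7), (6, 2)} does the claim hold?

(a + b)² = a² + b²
(1, 0)

Testing each pair:
(1, 0): LHS = 1, RHS = 1 → holds
(2, 7): LHS = 81, RHS = 53 → fails
(3, 6): LHS = 81, RHS = 45 → fails
(5, 7): LHS = 144, RHS = 74 → fails
(6, 2): LHS = 64, RHS = 40 → fails

1 of 5 pairs satisfies the claim.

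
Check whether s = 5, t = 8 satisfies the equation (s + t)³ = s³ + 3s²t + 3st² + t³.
Substituting s = 5, t = 8:

LHS = (5 + 8)³ = 2197
RHS = 5³ + 3·5²·8 + 3·5·8² + 8³ = 2197

LHS = RHS, so the equation holds at this point.

Answer: Holds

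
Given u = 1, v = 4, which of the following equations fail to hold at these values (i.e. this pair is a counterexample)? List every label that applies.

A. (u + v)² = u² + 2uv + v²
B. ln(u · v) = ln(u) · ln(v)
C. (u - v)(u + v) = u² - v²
B

Evaluating each claim at the given values:
A. LHS = 25, RHS = 25 → holds here (LHS = RHS)
B. LHS = ln(4) ≈ 1.386, RHS = 0 → fails here (LHS ≠ RHS)
C. LHS = -15, RHS = -15 → holds here (LHS = RHS)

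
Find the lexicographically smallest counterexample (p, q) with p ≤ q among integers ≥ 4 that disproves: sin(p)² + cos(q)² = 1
(p, q) = (4, 5)

Substituting (4, 5) into the claim:
LHS = sin(4)² + cos(5)² ≈ 0.6532
RHS = 1

Since LHS ≠ RHS, this pair disproves the claim, and no lexicographically smaller pair (p ≤ q, integers ≥ 4) does.

For instance (7, 11) is also a counterexample (LHS = cos(11)² + sin(7)² ≈ 0.4317, RHS = 1), but it's lexicographically larger.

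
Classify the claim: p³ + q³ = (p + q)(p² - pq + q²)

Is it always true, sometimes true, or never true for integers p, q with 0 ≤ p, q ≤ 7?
The identity holds for every pair in the range. For instance at (p, q) = (1, 3): both sides equal 28.

Answer: Always true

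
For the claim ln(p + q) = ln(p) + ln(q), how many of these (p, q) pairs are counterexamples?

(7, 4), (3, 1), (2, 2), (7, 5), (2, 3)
4

Testing each pair:
(7, 4): LHS = ln(11) ≈ 2.398, RHS = ln(4) + ln(7) ≈ 3.332 → counterexample
(3, 1): LHS = ln(4) ≈ 1.386, RHS = ln(3) ≈ 1.099 → counterexample
(2, 2): LHS = ln(4) ≈ 1.386, RHS = 2·ln(2) ≈ 1.386 → satisfies claim
(7, 5): LHS = ln(12) ≈ 2.485, RHS = ln(5) + ln(7) ≈ 3.555 → counterexample
(2, 3): LHS = ln(5) ≈ 1.609, RHS = ln(2) + ln(3) ≈ 1.792 → counterexample

That makes 4 counterexamples.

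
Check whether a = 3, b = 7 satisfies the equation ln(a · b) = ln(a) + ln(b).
Holds

Substituting a = 3, b = 7:

LHS = ln(3 · 7) = ln(21) ≈ 3.045
RHS = ln(3) + ln(7) ≈ 3.045

LHS = RHS, so the equation holds at this point.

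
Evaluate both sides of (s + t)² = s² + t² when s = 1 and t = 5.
LHS = (1 + 5)² = 36
RHS = 1² + 5² = 26

LHS ≠ RHS, so the equation does not hold here.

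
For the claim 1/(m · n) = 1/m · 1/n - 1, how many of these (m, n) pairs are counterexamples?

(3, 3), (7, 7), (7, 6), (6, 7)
4

Testing each pair:
(3, 3): LHS = 1/9, RHS = -8/9 → counterexample
(7, 7): LHS = 1/49, RHS = -48/49 → counterexample
(7, 6): LHS = 1/42, RHS = -41/42 → counterexample
(6, 7): LHS = 1/42, RHS = -41/42 → counterexample

That makes 4 counterexamples.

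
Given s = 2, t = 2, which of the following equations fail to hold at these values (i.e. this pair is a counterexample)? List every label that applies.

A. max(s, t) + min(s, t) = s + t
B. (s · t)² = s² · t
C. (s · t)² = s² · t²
Evaluating each claim at the given values:
A. LHS = 4, RHS = 4 → holds here (LHS = RHS)
B. LHS = 16, RHS = 8 → fails here (LHS ≠ RHS)
C. LHS = 16, RHS = 16 → holds here (LHS = RHS)

Answer: B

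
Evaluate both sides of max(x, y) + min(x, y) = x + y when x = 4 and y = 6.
LHS = max(4, 6) + min(4, 6) = 10
RHS = 4 + 6 = 10

LHS = RHS: the two sides agree.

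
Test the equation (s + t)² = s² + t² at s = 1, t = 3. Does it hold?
Fails

Substituting s = 1, t = 3:

LHS = (1 + 3)² = 16
RHS = 1² + 3² = 10

LHS ≠ RHS, so the equation does not hold at this point.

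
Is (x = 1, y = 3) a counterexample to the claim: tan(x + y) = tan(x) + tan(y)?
Substituting x = 1, y = 3:
LHS = tan(1 + 3) = tan(4) ≈ 1.158
RHS = tan(1) + tan(3) ≈ 1.415

Since LHS ≠ RHS, this pair disproves the claim.

Answer: Yes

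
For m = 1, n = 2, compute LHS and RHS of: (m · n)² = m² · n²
LHS = (1 · 2)² = 4
RHS = 1² · 2² = 4

LHS = RHS: the two sides agree.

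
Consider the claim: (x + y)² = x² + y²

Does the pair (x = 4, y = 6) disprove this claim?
Yes

Substituting x = 4, y = 6:
LHS = (4 + 6)² = 100
RHS = 4² + 6² = 52

Since LHS ≠ RHS, this pair disproves the claim.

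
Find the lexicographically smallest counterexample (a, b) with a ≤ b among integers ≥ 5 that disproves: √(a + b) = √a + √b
(a, b) = (5, 5)

Substituting (5, 5) into the claim:
LHS = √(5 + 5) = √(10) ≈ 3.162
RHS = √5 + √5 = 2·√(5) ≈ 4.472

Since LHS ≠ RHS, this pair disproves the claim, and no lexicographically smaller pair (a ≤ b, integers ≥ 5) does.

For instance (5, 11) is also a counterexample (LHS = 4, RHS = √(5) + √(11) ≈ 5.553), but it's lexicographically larger.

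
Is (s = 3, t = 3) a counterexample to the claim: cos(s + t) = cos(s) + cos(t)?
Substituting s = 3, t = 3:
LHS = cos(3 + 3) = cos(6) ≈ 0.9602
RHS = cos(3) + cos(3) = 2·cos(3) ≈ -1.98

Since LHS ≠ RHS, this pair disproves the claim.

Answer: Yes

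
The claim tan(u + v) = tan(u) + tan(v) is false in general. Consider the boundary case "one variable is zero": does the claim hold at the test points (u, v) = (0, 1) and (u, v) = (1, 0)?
Yes, holds at both test points

At (0, 1): LHS = tan(1) ≈ 1.557, RHS = tan(1) ≈ 1.557 → equal
At (1, 0): LHS = tan(1) ≈ 1.557, RHS = tan(1) ≈ 1.557 → equal

So the claim does hold at both of these boundary points, even though it is not an identity.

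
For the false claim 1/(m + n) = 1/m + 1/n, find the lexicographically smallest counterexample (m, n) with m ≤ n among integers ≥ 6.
(m, n) = (6, 6)

Substituting (6, 6) into the claim:
LHS = 1/(6 + 6) = 1/12
RHS = 1/6 + 1/6 = 1/3

Since LHS ≠ RHS, this pair disproves the claim, and no lexicographically smaller pair (m ≤ n, integers ≥ 6) does.

For instance (8, 8) is also a counterexample (LHS = 1/16, RHS = 1/4), but it's lexicographically larger.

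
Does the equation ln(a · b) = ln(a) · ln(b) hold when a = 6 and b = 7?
Substituting a = 6, b = 7:

LHS = ln(6 · 7) = ln(42) ≈ 3.738
RHS = ln(6) · ln(7) ≈ 3.487

LHS ≠ RHS, so the equation does not hold at this point.

Answer: Fails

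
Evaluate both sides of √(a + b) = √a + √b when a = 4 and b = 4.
LHS = √(4 + 4) = 2·√(2) ≈ 2.828
RHS = √4 + √4 = 4

LHS ≠ RHS (they differ by about 1.172), so the equation does not hold here.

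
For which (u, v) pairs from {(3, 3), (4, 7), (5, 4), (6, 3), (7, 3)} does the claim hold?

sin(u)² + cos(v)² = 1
Testing each pair:
(3, 3): LHS = sin(3)² + cos(3)² = 1, RHS = 1 → holds
(4, 7): LHS = cos(7)² + sin(4)² ≈ 1.141, RHS = 1 → fails
(5, 4): LHS = cos(4)² + sin(5)² ≈ 1.347, RHS = 1 → fails
(6, 3): LHS = sin(6)² + cos(3)² ≈ 1.058, RHS = 1 → fails
(7, 3): LHS = sin(7)² + cos(3)² ≈ 1.412, RHS = 1 → fails

1 of 5 pairs satisfies the claim.

Answer: (3, 3)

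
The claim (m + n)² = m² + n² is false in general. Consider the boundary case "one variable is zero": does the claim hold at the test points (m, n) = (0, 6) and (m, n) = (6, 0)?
At (0, 6): LHS = 36, RHS = 36 → equal
At (6, 0): LHS = 36, RHS = 36 → equal

So the claim does hold at both of these boundary points, even though it is not an identity.

Answer: Yes, holds at both test points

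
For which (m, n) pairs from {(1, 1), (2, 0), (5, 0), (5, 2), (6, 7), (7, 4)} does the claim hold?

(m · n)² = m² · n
(1, 1), (2, 0), (5, 0)

Testing each pair:
(1, 1): LHS = 1, RHS = 1 → holds
(2, 0): LHS = 0, RHS = 0 → holds
(5, 0): LHS = 0, RHS = 0 → holds
(5, 2): LHS = 100, RHS = 50 → fails
(6, 7): LHS = 1764, RHS = 252 → fails
(7, 4): LHS = 784, RHS = 196 → fails

3 of 6 pairs satisfy the claim.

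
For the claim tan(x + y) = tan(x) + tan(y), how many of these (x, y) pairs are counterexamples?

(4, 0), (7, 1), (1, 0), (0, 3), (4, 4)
2

Testing each pair:
(4, 0): LHS = tan(4) ≈ 1.158, RHS = tan(4) ≈ 1.158 → satisfies claim
(7, 1): LHS = tan(8) ≈ -6.8, RHS = tan(7) + tan(1) ≈ 2.429 → counterexample
(1, 0): LHS = tan(1) ≈ 1.557, RHS = tan(1) ≈ 1.557 → satisfies claim
(0, 3): LHS = tan(3) ≈ -0.1425, RHS = tan(3) ≈ -0.1425 → satisfies claim
(4, 4): LHS = tan(8) ≈ -6.8, RHS = 2·tan(4) ≈ 2.316 → counterexample

That makes 2 counterexamples.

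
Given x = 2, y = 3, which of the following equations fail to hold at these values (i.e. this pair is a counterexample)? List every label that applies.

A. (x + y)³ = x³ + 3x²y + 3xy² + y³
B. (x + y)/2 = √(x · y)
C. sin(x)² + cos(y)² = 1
B, C

Evaluating each claim at the given values:
A. LHS = 125, RHS = 125 → holds here (LHS = RHS)
B. LHS = 5/2, RHS = √(6) ≈ 2.449 → fails here (LHS ≠ RHS)
C. LHS = sin(2)² + cos(3)² ≈ 1.807, RHS = 1 → fails here (LHS ≠ RHS)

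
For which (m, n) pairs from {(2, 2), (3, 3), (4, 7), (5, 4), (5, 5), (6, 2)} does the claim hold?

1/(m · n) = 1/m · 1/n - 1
None

Testing each pair:
(2, 2): LHS = 1/4, RHS = -3/4 → fails
(3, 3): LHS = 1/9, RHS = -8/9 → fails
(4, 7): LHS = 1/28, RHS = -27/28 → fails
(5, 4): LHS = 1/20, RHS = -19/20 → fails
(5, 5): LHS = 1/25, RHS = -24/25 → fails
(6, 2): LHS = 1/12, RHS = -11/12 → fails

No pair satisfies the claim.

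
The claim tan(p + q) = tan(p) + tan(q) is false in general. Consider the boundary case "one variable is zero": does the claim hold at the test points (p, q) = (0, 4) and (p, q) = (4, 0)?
Yes, holds at both test points

At (0, 4): LHS = tan(4) ≈ 1.158, RHS = tan(4) ≈ 1.158 → equal
At (4, 0): LHS = tan(4) ≈ 1.158, RHS = tan(4) ≈ 1.158 → equal

So the claim does hold at both of these boundary points, even though it is not an identity.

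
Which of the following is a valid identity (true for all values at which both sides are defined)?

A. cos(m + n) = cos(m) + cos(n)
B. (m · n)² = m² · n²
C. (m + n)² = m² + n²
A: fails at (0, 1) — LHS = cos(1) ≈ 0.5403, RHS = cos(1) + 1 ≈ 1.54.
B: holds — e.g. at (1, 5), both sides equal 25.
C: fails at (1, 5) — LHS = 36, RHS = 26.

Answer: B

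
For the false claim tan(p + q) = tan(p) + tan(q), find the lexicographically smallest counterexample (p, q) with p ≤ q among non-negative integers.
Substituting (1, 1) into the claim:
LHS = tan(1 + 1) = tan(2) ≈ -2.185
RHS = tan(1) + tan(1) = 2·tan(1) ≈ 3.115

Since LHS ≠ RHS, this pair disproves the claim, and no lexicographically smaller pair (p ≤ q, non-negative integers) does.

For instance (4, 4) is also a counterexample (LHS = tan(8) ≈ -6.8, RHS = 2·tan(4) ≈ 2.316), but it's lexicographically larger.

Answer: (p, q) = (1, 1)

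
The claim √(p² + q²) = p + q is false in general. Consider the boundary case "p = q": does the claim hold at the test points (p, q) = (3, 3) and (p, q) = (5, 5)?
No, fails at both test points

At (3, 3): LHS = 3·√(2) ≈ 4.243 ≠ RHS = 6
At (5, 5): LHS = 5·√(2) ≈ 7.071 ≠ RHS = 10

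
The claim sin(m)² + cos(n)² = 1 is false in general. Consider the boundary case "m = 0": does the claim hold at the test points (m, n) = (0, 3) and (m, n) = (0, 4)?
No, fails at both test points

At (0, 3): LHS = cos(3)² ≈ 0.9801 ≠ RHS = 1
At (0, 4): LHS = cos(4)² ≈ 0.4272 ≠ RHS = 1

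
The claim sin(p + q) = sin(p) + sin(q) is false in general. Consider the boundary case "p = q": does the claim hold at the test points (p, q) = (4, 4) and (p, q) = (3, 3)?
No, fails at both test points

At (4, 4): LHS = sin(8) ≈ 0.9894 ≠ RHS = 2·sin(4) ≈ -1.514
At (3, 3): LHS = sin(6) ≈ -0.2794 ≠ RHS = 2·sin(3) ≈ 0.2822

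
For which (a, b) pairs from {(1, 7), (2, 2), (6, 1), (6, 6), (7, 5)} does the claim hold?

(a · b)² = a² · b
(6, 1)

Testing each pair:
(1, 7): LHS = 49, RHS = 7 → fails
(2, 2): LHS = 16, RHS = 8 → fails
(6, 1): LHS = 36, RHS = 36 → holds
(6, 6): LHS = 1296, RHS = 216 → fails
(7, 5): LHS = 1225, RHS = 245 → fails

1 of 5 pairs satisfies the claim.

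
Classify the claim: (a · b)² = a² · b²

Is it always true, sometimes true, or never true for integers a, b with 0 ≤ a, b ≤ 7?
Always true

The identity holds for every pair in the range. For instance at (a, b) = (1, 0): both sides equal 0.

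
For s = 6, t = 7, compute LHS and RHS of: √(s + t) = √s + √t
LHS = √(6 + 7) = √(13) ≈ 3.606
RHS = √6 + √7 = √(6) + √(7) ≈ 5.095

LHS ≠ RHS (they differ by about 1.49), so the equation does not hold here.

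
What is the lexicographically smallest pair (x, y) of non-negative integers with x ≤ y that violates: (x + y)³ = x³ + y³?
At (0, 5): both sides equal 125, so it holds there.

Substituting (1, 1) into the claim:
LHS = (1 + 1)³ = 8
RHS = 1³ + 1³ = 2

Since LHS ≠ RHS, this pair disproves the claim, and no lexicographically smaller pair (x ≤ y, non-negative integers) does.

For instance (5, 5) is also a counterexample (LHS = 1000, RHS = 250), but it's lexicographically larger.

Answer: (x, y) = (1, 1)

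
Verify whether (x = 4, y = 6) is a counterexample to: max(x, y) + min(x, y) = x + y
No

Substituting x = 4, y = 6:
LHS = max(4, 6) + min(4, 6) = 10
RHS = 4 + 6 = 10

The sides agree, so this pair does not disprove the claim.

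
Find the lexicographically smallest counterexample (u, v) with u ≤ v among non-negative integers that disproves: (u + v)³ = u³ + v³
(u, v) = (1, 1)

At (0, 2): both sides equal 8, so it holds there.

Substituting (1, 1) into the claim:
LHS = (1 + 1)³ = 8
RHS = 1³ + 1³ = 2

Since LHS ≠ RHS, this pair disproves the claim, and no lexicographically smaller pair (u ≤ v, non-negative integers) does.

For instance (5, 7) is also a counterexample (LHS = 1728, RHS = 468), but it's lexicographically larger.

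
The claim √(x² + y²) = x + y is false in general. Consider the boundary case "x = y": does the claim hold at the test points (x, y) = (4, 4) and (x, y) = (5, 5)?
No, fails at both test points

At (4, 4): LHS = 4·√(2) ≈ 5.657 ≠ RHS = 8
At (5, 5): LHS = 5·√(2) ≈ 7.071 ≠ RHS = 10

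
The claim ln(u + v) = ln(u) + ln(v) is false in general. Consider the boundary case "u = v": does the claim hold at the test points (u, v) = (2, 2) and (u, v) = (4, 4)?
Only at (2, 2)

At (2, 2): LHS = ln(4) ≈ 1.386, RHS = 2·ln(2) ≈ 1.386 → equal
At (4, 4): LHS = ln(8) ≈ 2.079 ≠ RHS = 2·ln(4) ≈ 2.773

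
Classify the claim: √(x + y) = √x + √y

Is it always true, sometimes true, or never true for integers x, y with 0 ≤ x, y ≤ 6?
It holds at (x, y) = (4, 0) (both sides equal 2), but fails at (x, y) = (5, 5) (LHS = √(10) ≈ 3.162, RHS = 2·√(5) ≈ 4.472).

Answer: Sometimes true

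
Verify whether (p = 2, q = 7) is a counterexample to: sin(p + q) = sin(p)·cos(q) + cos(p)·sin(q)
Substituting p = 2, q = 7:
LHS = sin(2 + 7) = sin(9) ≈ 0.4121
RHS = sin(2)·cos(7) + cos(2)·sin(7) = sin(7)·cos(2) + sin(2)·cos(7) ≈ 0.4121

The sides agree, so this pair does not disprove the claim.

Answer: No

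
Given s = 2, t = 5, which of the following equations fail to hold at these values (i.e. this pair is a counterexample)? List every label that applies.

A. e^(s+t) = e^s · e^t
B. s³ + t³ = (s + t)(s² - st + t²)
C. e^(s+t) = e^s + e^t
Evaluating each claim at the given values:
A. LHS = e^7 ≈ 1097, RHS = e^7 ≈ 1097 → holds here (LHS = RHS)
B. LHS = 133, RHS = 133 → holds here (LHS = RHS)
C. LHS = e^7 ≈ 1097, RHS = e^2 + e^5 ≈ 155.8 → fails here (LHS ≠ RHS)

Answer: C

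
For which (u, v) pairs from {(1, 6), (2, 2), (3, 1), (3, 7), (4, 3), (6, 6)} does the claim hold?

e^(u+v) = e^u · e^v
All pairs

Testing each pair:
(1, 6): LHS = e^7 ≈ 1097, RHS = e^7 ≈ 1097 → holds
(2, 2): LHS = e^4 ≈ 54.6, RHS = e^4 ≈ 54.6 → holds
(3, 1): LHS = e^4 ≈ 54.6, RHS = e^4 ≈ 54.6 → holds
(3, 7): LHS = e^10 ≈ 22026.5, RHS = e^10 ≈ 22026.5 → holds
(4, 3): LHS = e^7 ≈ 1097, RHS = e^7 ≈ 1097 → holds
(6, 6): LHS = e^12 ≈ 162754.8, RHS = e^12 ≈ 162754.8 → holds

Every pair satisfies the claim.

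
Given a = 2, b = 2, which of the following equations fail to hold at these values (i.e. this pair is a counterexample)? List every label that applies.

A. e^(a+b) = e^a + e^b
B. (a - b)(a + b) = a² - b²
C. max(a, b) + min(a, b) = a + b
Evaluating each claim at the given values:
A. LHS = e^4 ≈ 54.6, RHS = 2·e^2 ≈ 14.78 → fails here (LHS ≠ RHS)
B. LHS = 0, RHS = 0 → holds here (LHS = RHS)
C. LHS = 4, RHS = 4 → holds here (LHS = RHS)

Answer: A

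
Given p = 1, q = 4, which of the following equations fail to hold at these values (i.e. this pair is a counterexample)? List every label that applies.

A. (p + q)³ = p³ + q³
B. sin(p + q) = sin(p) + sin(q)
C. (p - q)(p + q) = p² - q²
Evaluating each claim at the given values:
A. LHS = 125, RHS = 65 → fails here (LHS ≠ RHS)
B. LHS = sin(5) ≈ -0.9589, RHS = sin(4) + sin(1) ≈ 0.08467 → fails here (LHS ≠ RHS)
C. LHS = -15, RHS = -15 → holds here (LHS = RHS)

Answer: A, B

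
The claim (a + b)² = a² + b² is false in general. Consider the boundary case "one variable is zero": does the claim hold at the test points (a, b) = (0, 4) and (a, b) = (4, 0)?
At (0, 4): LHS = 16, RHS = 16 → equal
At (4, 0): LHS = 16, RHS = 16 → equal

So the claim does hold at both of these boundary points, even though it is not an identity.

Answer: Yes, holds at both test points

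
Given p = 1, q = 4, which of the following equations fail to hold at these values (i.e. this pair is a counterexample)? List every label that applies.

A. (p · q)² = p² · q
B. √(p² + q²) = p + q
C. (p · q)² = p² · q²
A, B

Evaluating each claim at the given values:
A. LHS = 16, RHS = 4 → fails here (LHS ≠ RHS)
B. LHS = √(17) ≈ 4.123, RHS = 5 → fails here (LHS ≠ RHS)
C. LHS = 16, RHS = 16 → holds here (LHS = RHS)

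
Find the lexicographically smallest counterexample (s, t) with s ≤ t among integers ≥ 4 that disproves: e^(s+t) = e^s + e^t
(s, t) = (4, 4)

Substituting (4, 4) into the claim:
LHS = e^(4+4) = e^8 ≈ 2981
RHS = e^4 + e^4 = 2·e^4 ≈ 109.2

Since LHS ≠ RHS, this pair disproves the claim, and no lexicographically smaller pair (s ≤ t, integers ≥ 4) does.

For instance (5, 11) is also a counterexample (LHS = e^16 ≈ 8886110.5, RHS = e^5 + e^11 ≈ 60022.6), but it's lexicographically larger.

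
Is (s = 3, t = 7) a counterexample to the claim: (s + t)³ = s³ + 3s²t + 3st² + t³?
Substituting s = 3, t = 7:
LHS = (3 + 7)³ = 1000
RHS = 3³ + 3·3²·7 + 3·3·7² + 7³ = 1000

The sides agree, so this pair does not disprove the claim.

Answer: No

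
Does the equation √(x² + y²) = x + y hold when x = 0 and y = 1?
Holds

Substituting x = 0, y = 1:

LHS = √(0² + 1²) = 1
RHS = 0 + 1 = 1

LHS = RHS, so the equation holds at this point.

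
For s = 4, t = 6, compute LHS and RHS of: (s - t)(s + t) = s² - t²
LHS = (4 - 6)(4 + 6) = -20
RHS = 4² - 6² = -20

LHS = RHS: the two sides agree.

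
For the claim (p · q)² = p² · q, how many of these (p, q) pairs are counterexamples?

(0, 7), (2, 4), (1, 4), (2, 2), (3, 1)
3

Testing each pair:
(0, 7): LHS = 0, RHS = 0 → satisfies claim
(2, 4): LHS = 64, RHS = 16 → counterexample
(1, 4): LHS = 16, RHS = 4 → counterexample
(2, 2): LHS = 16, RHS = 8 → counterexample
(3, 1): LHS = 9, RHS = 9 → satisfies claim

That makes 3 counterexamples.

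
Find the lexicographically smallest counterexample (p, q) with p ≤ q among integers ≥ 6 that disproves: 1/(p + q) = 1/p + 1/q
Substituting (6, 6) into the claim:
LHS = 1/(6 + 6) = 1/12
RHS = 1/6 + 1/6 = 1/3

Since LHS ≠ RHS, this pair disproves the claim, and no lexicographically smaller pair (p ≤ q, integers ≥ 6) does.

For instance (10, 13) is also a counterexample (LHS = 1/23, RHS = 23/130), but it's lexicographically larger.

Answer: (p, q) = (6, 6)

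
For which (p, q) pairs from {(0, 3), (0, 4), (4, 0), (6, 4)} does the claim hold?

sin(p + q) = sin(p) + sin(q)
Testing each pair:
(0, 3): LHS = sin(3) ≈ 0.1411, RHS = sin(3) ≈ 0.1411 → holds
(0, 4): LHS = sin(4) ≈ -0.7568, RHS = sin(4) ≈ -0.7568 → holds
(4, 0): LHS = sin(4) ≈ -0.7568, RHS = sin(4) ≈ -0.7568 → holds
(6, 4): LHS = sin(10) ≈ -0.544, RHS = sin(4) + sin(6) ≈ -1.036 → fails

3 of 4 pairs satisfy the claim.

Answer: (0, 3), (0, 4), (4, 0)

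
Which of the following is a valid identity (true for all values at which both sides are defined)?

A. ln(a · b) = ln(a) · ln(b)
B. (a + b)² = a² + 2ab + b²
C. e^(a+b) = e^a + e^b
A: fails at (4, 5) — LHS = ln(20) ≈ 2.996, RHS = ln(4)·ln(5) ≈ 2.231.
B: holds — e.g. at (2, 7), both sides equal 81.
C: fails at (0, 1) — LHS = e ≈ 2.718, RHS = 1 + e ≈ 3.718.

Answer: B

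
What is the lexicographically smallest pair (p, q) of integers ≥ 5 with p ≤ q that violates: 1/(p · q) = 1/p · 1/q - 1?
Substituting (5, 5) into the claim:
LHS = 1/(5 · 5) = 1/25
RHS = 1/5 · 1/5 - 1 = -24/25

Since LHS ≠ RHS, this pair disproves the claim, and no lexicographically smaller pair (p ≤ q, integers ≥ 5) does.

For instance (7, 12) is also a counterexample (LHS = 1/84, RHS = -83/84), but it's lexicographically larger.

Answer: (p, q) = (5, 5)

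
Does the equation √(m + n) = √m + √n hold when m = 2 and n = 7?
Substituting m = 2, n = 7:

LHS = √(2 + 7) = 3
RHS = √2 + √7 = √(2) + √(7) ≈ 4.06

LHS ≠ RHS, so the equation does not hold at this point.

Answer: Fails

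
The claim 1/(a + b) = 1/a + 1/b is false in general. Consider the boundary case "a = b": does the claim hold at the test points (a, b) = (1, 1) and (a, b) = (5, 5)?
No, fails at both test points

At (1, 1): LHS = 1/2 ≠ RHS = 2
At (5, 5): LHS = 1/10 ≠ RHS = 2/5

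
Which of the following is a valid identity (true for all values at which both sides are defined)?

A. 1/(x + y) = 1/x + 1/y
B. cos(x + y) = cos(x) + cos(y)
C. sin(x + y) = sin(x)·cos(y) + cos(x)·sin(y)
C

A: fails at (3, 5) — LHS = 1/8, RHS = 8/15.
B: fails at (5, 8) — LHS = cos(13) ≈ 0.9074, RHS = cos(8) + cos(5) ≈ 0.1382.
C: holds — e.g. at (1, 5), both sides equal sin(6) ≈ -0.2794.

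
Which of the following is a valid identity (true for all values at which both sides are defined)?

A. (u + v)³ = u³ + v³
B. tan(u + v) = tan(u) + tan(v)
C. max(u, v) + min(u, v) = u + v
C

A: fails at (4, 5) — LHS = 729, RHS = 189.
B: fails at (5, 8) — LHS = tan(13) ≈ 0.463, RHS = tan(8) + tan(5) ≈ -10.18.
C: holds — e.g. at (0, 1), both sides equal 1.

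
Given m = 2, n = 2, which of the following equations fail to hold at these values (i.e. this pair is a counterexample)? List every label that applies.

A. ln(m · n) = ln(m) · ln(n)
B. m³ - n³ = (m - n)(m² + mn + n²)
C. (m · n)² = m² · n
A, C

Evaluating each claim at the given values:
A. LHS = ln(4) ≈ 1.386, RHS = ln(2)² ≈ 0.4805 → fails here (LHS ≠ RHS)
B. LHS = 0, RHS = 0 → holds here (LHS = RHS)
C. LHS = 16, RHS = 8 → fails here (LHS ≠ RHS)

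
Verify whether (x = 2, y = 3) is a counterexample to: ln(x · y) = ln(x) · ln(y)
Yes

Substituting x = 2, y = 3:
LHS = ln(2 · 3) = ln(6) ≈ 1.792
RHS = ln(2) · ln(3) ≈ 0.7615

Since LHS ≠ RHS, this pair disproves the claim.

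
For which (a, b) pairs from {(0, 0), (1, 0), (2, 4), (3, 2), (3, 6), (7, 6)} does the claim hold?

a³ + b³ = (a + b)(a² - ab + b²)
All pairs

Testing each pair:
(0, 0): LHS = 0, RHS = 0 → holds
(1, 0): LHS = 1, RHS = 1 → holds
(2, 4): LHS = 72, RHS = 72 → holds
(3, 2): LHS = 35, RHS = 35 → holds
(3, 6): LHS = 243, RHS = 243 → holds
(7, 6): LHS = 559, RHS = 559 → holds

Every pair satisfies the claim.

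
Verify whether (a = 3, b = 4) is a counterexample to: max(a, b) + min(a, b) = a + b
Substituting a = 3, b = 4:
LHS = max(3, 4) + min(3, 4) = 7
RHS = 3 + 4 = 7

The sides agree, so this pair does not disprove the claim.

Answer: No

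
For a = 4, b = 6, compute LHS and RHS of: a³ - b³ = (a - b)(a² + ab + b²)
LHS = 4³ - 6³ = -152
RHS = (4 - 6)(4² + 4·6 + 6²) = -152

LHS = RHS: the two sides agree.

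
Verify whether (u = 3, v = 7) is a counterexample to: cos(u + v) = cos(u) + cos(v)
Yes

Substituting u = 3, v = 7:
LHS = cos(3 + 7) = cos(10) ≈ -0.8391
RHS = cos(3) + cos(7) ≈ -0.2361

Since LHS ≠ RHS, this pair disproves the claim.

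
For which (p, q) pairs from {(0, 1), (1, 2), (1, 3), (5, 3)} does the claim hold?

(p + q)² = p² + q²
Testing each pair:
(0, 1): LHS = 1, RHS = 1 → holds
(1, 2): LHS = 9, RHS = 5 → fails
(1, 3): LHS = 16, RHS = 10 → fails
(5, 3): LHS = 64, RHS = 34 → fails

1 of 4 pairs satisfies the claim.

Answer: (0, 1)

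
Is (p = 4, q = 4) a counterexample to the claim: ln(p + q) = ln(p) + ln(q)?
Yes

Substituting p = 4, q = 4:
LHS = ln(4 + 4) = ln(8) ≈ 2.079
RHS = ln(4) + ln(4) = 2·ln(4) ≈ 2.773

Since LHS ≠ RHS, this pair disproves the claim.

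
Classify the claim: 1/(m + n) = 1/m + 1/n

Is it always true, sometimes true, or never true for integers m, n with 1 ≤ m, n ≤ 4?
Never true

The claim fails for every pair in the range. For instance at (m, n) = (2, 3): LHS = 1/5, RHS = 5/6.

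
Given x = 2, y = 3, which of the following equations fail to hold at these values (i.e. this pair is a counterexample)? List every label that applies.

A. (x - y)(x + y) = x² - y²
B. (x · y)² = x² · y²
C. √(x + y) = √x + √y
C

Evaluating each claim at the given values:
A. LHS = -5, RHS = -5 → holds here (LHS = RHS)
B. LHS = 36, RHS = 36 → holds here (LHS = RHS)
C. LHS = √(5) ≈ 2.236, RHS = √(2) + √(3) ≈ 3.146 → fails here (LHS ≠ RHS)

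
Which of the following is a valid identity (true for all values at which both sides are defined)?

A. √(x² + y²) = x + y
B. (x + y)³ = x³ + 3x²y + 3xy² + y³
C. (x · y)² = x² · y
B

A: fails at (1, 5) — LHS = √(26) ≈ 5.099, RHS = 6.
B: holds — e.g. at (4, 5), both sides equal 729.
C: fails at (2, 3) — LHS = 36, RHS = 12.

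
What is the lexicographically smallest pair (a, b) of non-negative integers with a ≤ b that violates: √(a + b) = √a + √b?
(a, b) = (1, 1)

At (0, 1): both sides equal 1, so it holds there.
At (0, 5): both sides equal √(5) ≈ 2.236, so it holds there.

Substituting (1, 1) into the claim:
LHS = √(1 + 1) = √(2) ≈ 1.414
RHS = √1 + √1 = 2

Since LHS ≠ RHS, this pair disproves the claim, and no lexicographically smaller pair (a ≤ b, non-negative integers) does.

For instance (2, 6) is also a counterexample (LHS = 2·√(2) ≈ 2.828, RHS = √(2) + √(6) ≈ 3.864), but it's lexicographically larger.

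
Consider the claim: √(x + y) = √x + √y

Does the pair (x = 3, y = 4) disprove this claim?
Yes

Substituting x = 3, y = 4:
LHS = √(3 + 4) = √(7) ≈ 2.646
RHS = √3 + √4 = √(3) + 2 ≈ 3.732

Since LHS ≠ RHS, this pair disproves the claim.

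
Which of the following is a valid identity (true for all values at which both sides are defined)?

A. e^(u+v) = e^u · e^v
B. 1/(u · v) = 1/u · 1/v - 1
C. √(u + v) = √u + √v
A

A: holds — e.g. at (2, 2), both sides equal e^4 ≈ 54.6.
B: fails at (2, 7) — LHS = 1/14, RHS = -13/14.
C: fails at (1, 5) — LHS = √(6) ≈ 2.449, RHS = 1 + √(5) ≈ 3.236.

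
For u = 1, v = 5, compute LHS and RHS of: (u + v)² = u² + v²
LHS = (1 + 5)² = 36
RHS = 1² + 5² = 26

LHS ≠ RHS, so the equation does not hold here.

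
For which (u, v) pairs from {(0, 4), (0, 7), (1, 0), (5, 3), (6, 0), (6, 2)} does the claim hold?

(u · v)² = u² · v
(0, 4), (0, 7), (1, 0), (6, 0)

Testing each pair:
(0, 4): LHS = 0, RHS = 0 → holds
(0, 7): LHS = 0, RHS = 0 → holds
(1, 0): LHS = 0, RHS = 0 → holds
(5, 3): LHS = 225, RHS = 75 → fails
(6, 0): LHS = 0, RHS = 0 → holds
(6, 2): LHS = 144, RHS = 72 → fails

4 of 6 pairs satisfy the claim.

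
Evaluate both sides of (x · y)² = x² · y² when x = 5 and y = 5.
LHS = (5 · 5)² = 625
RHS = 5² · 5² = 625

LHS = RHS: the two sides agree.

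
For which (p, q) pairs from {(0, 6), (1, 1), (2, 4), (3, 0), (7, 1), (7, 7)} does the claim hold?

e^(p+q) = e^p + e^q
None

Testing each pair:
(0, 6): LHS = e^6 ≈ 403.4, RHS = 1 + e^6 ≈ 404.4 → fails
(1, 1): LHS = e^2 ≈ 7.389, RHS = 2·e ≈ 5.437 → fails
(2, 4): LHS = e^6 ≈ 403.4, RHS = e^2 + e^4 ≈ 61.99 → fails
(3, 0): LHS = e^3 ≈ 20.09, RHS = 1 + e^3 ≈ 21.09 → fails
(7, 1): LHS = e^8 ≈ 2981, RHS = e + e^7 ≈ 1099 → fails
(7, 7): LHS = e^14 ≈ 1202604.3, RHS = 2·e^7 ≈ 2193 → fails

No pair satisfies the claim.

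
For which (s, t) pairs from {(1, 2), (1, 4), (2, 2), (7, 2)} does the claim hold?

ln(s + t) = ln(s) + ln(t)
Testing each pair:
(1, 2): LHS = ln(3) ≈ 1.099, RHS = ln(2) ≈ 0.6931 → fails
(1, 4): LHS = ln(5) ≈ 1.609, RHS = ln(4) ≈ 1.386 → fails
(2, 2): LHS = ln(4) ≈ 1.386, RHS = 2·ln(2) ≈ 1.386 → holds
(7, 2): LHS = ln(9) ≈ 2.197, RHS = ln(2) + ln(7) ≈ 2.639 → fails

1 of 4 pairs satisfies the claim.

Answer: (2, 2)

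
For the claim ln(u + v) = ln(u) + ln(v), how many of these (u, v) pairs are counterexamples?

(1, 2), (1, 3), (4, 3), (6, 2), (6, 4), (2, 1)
Testing each pair:
(1, 2): LHS = ln(3) ≈ 1.099, RHS = ln(2) ≈ 0.6931 → counterexample
(1, 3): LHS = ln(4) ≈ 1.386, RHS = ln(3) ≈ 1.099 → counterexample
(4, 3): LHS = ln(7) ≈ 1.946, RHS = ln(3) + ln(4) ≈ 2.485 → counterexample
(6, 2): LHS = ln(8) ≈ 2.079, RHS = ln(2) + ln(6) ≈ 2.485 → counterexample
(6, 4): LHS = ln(10) ≈ 2.303, RHS = ln(4) + ln(6) ≈ 3.178 → counterexample
(2, 1): LHS = ln(3) ≈ 1.099, RHS = ln(2) ≈ 0.6931 → counterexample

That makes 6 counterexamples.

Answer: 6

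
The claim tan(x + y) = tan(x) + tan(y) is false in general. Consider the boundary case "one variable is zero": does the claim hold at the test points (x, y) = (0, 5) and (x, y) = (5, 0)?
Yes, holds at both test points

At (0, 5): LHS = tan(5) ≈ -3.381, RHS = tan(5) ≈ -3.381 → equal
At (5, 0): LHS = tan(5) ≈ -3.381, RHS = tan(5) ≈ -3.381 → equal

So the claim does hold at both of these boundary points, even though it is not an identity.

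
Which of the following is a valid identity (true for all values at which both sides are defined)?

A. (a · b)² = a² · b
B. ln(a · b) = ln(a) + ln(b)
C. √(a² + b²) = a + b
B

A: fails at (5, 5) — LHS = 625, RHS = 125.
B: holds — e.g. at (1, 3), both sides equal ln(3) ≈ 1.099.
C: fails at (1, 3) — LHS = √(10) ≈ 3.162, RHS = 4.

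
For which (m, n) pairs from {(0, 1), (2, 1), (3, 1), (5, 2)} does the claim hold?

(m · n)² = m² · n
Testing each pair:
(0, 1): LHS = 0, RHS = 0 → holds
(2, 1): LHS = 4, RHS = 4 → holds
(3, 1): LHS = 9, RHS = 9 → holds
(5, 2): LHS = 100, RHS = 50 → fails

3 of 4 pairs satisfy the claim.

Answer: (0, 1), (2, 1), (3, 1)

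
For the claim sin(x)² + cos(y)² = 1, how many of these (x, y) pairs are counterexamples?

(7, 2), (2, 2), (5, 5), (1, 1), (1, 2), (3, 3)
Testing each pair:
(7, 2): LHS = cos(2)² + sin(7)² ≈ 0.6048, RHS = 1 → counterexample
(2, 2): LHS = cos(2)² + sin(2)² = 1, RHS = 1 → satisfies claim
(5, 5): LHS = cos(5)² + sin(5)² = 1, RHS = 1 → satisfies claim
(1, 1): LHS = cos(1)² + sin(1)² = 1, RHS = 1 → satisfies claim
(1, 2): LHS = cos(2)² + sin(1)² ≈ 0.8813, RHS = 1 → counterexample
(3, 3): LHS = sin(3)² + cos(3)² = 1, RHS = 1 → satisfies claim

That makes 2 counterexamples.

Answer: 2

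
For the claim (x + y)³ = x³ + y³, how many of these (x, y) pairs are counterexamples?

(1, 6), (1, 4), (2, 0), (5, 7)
3

Testing each pair:
(1, 6): LHS = 343, RHS = 217 → counterexample
(1, 4): LHS = 125, RHS = 65 → counterexample
(2, 0): LHS = 8, RHS = 8 → satisfies claim
(5, 7): LHS = 1728, RHS = 468 → counterexample

That makes 3 counterexamples.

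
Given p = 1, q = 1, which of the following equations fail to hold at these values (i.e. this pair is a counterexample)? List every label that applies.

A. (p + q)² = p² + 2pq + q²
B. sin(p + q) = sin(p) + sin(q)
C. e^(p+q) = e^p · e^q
B

Evaluating each claim at the given values:
A. LHS = 4, RHS = 4 → holds here (LHS = RHS)
B. LHS = sin(2) ≈ 0.9093, RHS = 2·sin(1) ≈ 1.683 → fails here (LHS ≠ RHS)
C. LHS = e^2 ≈ 7.389, RHS = e^2 ≈ 7.389 → holds here (LHS = RHS)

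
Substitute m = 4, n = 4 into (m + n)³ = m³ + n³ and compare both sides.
LHS = (4 + 4)³ = 512
RHS = 4³ + 4³ = 128

LHS ≠ RHS, so the equation does not hold here.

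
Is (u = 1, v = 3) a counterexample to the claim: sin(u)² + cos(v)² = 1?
Substituting u = 1, v = 3:
LHS = sin(1)² + cos(3)² ≈ 1.688
RHS = 1

Since LHS ≠ RHS, this pair disproves the claim.

Answer: Yes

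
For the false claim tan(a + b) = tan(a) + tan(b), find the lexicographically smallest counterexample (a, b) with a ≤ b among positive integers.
Substituting (1, 1) into the claim:
LHS = tan(1 + 1) = tan(2) ≈ -2.185
RHS = tan(1) + tan(1) = 2·tan(1) ≈ 3.115

Since LHS ≠ RHS, this pair disproves the claim, and no lexicographically smaller pair (a ≤ b, positive integers) does.

For instance (6, 6) is also a counterexample (LHS = tan(12) ≈ -0.6359, RHS = 2·tan(6) ≈ -0.582), but it's lexicographically larger.

Answer: (a, b) = (1, 1)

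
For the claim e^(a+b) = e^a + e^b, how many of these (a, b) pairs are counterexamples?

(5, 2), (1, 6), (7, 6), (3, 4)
Testing each pair:
(5, 2): LHS = e^7 ≈ 1097, RHS = e^2 + e^5 ≈ 155.8 → counterexample
(1, 6): LHS = e^7 ≈ 1097, RHS = e + e^6 ≈ 406.1 → counterexample
(7, 6): LHS = e^13 ≈ 442413.4, RHS = e^6 + e^7 ≈ 1500 → counterexample
(3, 4): LHS = e^7 ≈ 1097, RHS = e^3 + e^4 ≈ 74.68 → counterexample

That makes 4 counterexamples.

Answer: 4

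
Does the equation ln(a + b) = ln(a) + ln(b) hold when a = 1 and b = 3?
Fails

Substituting a = 1, b = 3:

LHS = ln(1 + 3) = ln(4) ≈ 1.386
RHS = ln(1) + ln(3) = ln(3) ≈ 1.099

LHS ≠ RHS, so the equation does not hold at this point.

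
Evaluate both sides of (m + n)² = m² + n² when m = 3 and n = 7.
LHS = (3 + 7)² = 100
RHS = 3² + 7² = 58

LHS ≠ RHS, so the equation does not hold here.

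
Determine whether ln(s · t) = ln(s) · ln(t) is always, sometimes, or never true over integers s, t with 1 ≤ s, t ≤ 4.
Sometimes true

It holds at (s, t) = (1, 1) (both sides equal 0), but fails at (s, t) = (4, 2) (LHS = ln(8) ≈ 2.079, RHS = ln(2)·ln(4) ≈ 0.9609).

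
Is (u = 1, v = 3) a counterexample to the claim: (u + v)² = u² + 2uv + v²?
No

Substituting u = 1, v = 3:
LHS = (1 + 3)² = 16
RHS = 1² + 2·1·3 + 3² = 16

The sides agree, so this pair does not disprove the claim.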